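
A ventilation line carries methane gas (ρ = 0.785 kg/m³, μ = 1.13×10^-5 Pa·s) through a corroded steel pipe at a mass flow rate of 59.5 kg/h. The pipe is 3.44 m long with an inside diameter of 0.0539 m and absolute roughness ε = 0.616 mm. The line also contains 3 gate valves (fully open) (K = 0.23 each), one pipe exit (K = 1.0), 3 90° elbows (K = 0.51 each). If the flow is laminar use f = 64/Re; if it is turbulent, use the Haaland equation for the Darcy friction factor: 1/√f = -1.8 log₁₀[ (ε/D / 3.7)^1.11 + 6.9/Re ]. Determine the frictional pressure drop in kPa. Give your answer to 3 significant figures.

ṁ = 59.5 kg/h = 59.5/3600 = 0.01653 kg/s.
A = πD²/4 = π(0.0539)²/4 = 0.002282 m²; mean velocity V = ṁ/(ρA) = 0.01653/(0.785 · 0.002282) = 9.227 m/s.
Reynolds number Re = ρVD/μ = 0.785 · 9.227 · 0.0539 / 1.13e-05 = 3.455e+04.
Re > 4000 → turbulent. Relative roughness ε/D = 0.000616/0.0539 = 0.0114. Haaland: 1/√f = -1.8 log₁₀[(0.0114/3.7)^1.11 + 6.9/3.455e+04] = -1.8 log₁₀[0.00164 + 0.0002] = 4.925, so f = 0.04122.
Total minor-loss coefficient ΣK = 3·0.23 + 1·1 + 3·0.51 = 3.22.
ΔP = [f·L/D + ΣK]·(ρV²/2) = [0.04122·3.44/0.0539 + 3.22]·(0.785·9.227²/2) = [2.631 + 3.22]·33.42 = 195.5 Pa.
ΔP = 195.5 Pa = 0.196 kPa.

ΔP ≈ 0.196 kPa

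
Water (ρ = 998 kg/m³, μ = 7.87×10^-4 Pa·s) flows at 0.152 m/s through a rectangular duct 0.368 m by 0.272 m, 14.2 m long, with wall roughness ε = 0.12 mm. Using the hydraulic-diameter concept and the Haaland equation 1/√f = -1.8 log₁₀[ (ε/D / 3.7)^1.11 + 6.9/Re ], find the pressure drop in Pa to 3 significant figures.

Hydraulic diameter D_h = 4A/P = 4·(0.368·0.272)/(2·(0.368+0.272)) = 0.4004/1.28 = 0.3128 m.
Re = ρVD_h/μ = 998·0.152·0.3128/0.000787 = 6.029e+04.
ε/D_h = 0.00012/0.3128 = 0.000384; Haaland gives 1/√f = -1.8 log₁₀[3.78e-05+0.000114] = 6.871, so f = 0.02118.
ΔP = f(L/D_h)(ρV²/2) = 0.02118·14.2/0.3128·11.53 = 11.08 Pa.

ΔP ≈ 11.1 Pa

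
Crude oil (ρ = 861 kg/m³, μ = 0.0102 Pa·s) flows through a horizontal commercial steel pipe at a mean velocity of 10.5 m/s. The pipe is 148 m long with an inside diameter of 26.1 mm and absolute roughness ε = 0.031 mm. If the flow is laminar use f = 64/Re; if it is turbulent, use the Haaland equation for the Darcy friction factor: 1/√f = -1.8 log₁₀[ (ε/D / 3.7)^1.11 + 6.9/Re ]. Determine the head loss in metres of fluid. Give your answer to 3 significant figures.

h_f ≈ 868 m

Reynolds number Re = ρVD/μ = 861 · 10.5 · 0.0261 / 0.0102 = 2.313e+04.
Re > 4000 → turbulent. Relative roughness ε/D = 3.1e-05/0.0261 = 0.00119. Haaland: 1/√f = -1.8 log₁₀[(0.00119/3.7)^1.11 + 6.9/2.313e+04] = -1.8 log₁₀[0.000133 + 0.000298] = 6.058, so f = 0.02725.
Darcy-Weisbach: ΔP = f(L/D)(ρV²/2) = 0.02725·(148/0.0261)·(861·10.5²/2) = 0.02725·5670·4.746e+04 = 7.333e+06 Pa.
Head loss h_f = ΔP/(ρg) = 7.333e+06/(861·9.81) = 868 m.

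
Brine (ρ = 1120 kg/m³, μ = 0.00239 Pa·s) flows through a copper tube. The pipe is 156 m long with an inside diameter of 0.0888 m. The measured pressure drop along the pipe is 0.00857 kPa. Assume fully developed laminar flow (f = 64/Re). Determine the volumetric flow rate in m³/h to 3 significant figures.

Q ≈ 0.126 m³/h

For laminar flow, f = 64/Re with Re = ρVD/μ, so Darcy-Weisbach reduces to ΔP = 32μLV/D². Solving for V: V = ΔP·D²/(32μL) = 8.57·(0.0888)²/(32·0.00239·156) = 0.005664 m/s.
Check: Re = ρVD/μ = 1120·0.005664·0.0888/0.00239 = 235.7 < 2300, so the laminar assumption holds.
Q = V·A = 0.005664·(π/4·0.0888²) = 3.508e-05 m³/s = 0.126 m³/h.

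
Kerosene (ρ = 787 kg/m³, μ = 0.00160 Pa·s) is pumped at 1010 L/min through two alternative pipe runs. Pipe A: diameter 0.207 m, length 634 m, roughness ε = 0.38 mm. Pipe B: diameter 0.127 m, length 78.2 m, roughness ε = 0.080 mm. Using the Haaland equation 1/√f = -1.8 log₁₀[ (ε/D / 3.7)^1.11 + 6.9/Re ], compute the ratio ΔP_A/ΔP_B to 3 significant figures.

ΔP_A/ΔP_B ≈ 0.865

Pipe A: V = Q/A = 0.01683/0.03365 = 0.5002 m/s; Re = 5.093e+04; ε/D = 0.00184; Haaland → f = 0.02585; ΔP_A = f(L/D)(ρV²/2) = 7794 Pa.
Pipe B: V = Q/A = 0.01683/0.01267 = 1.329 m/s; Re = 8.301e+04; ε/D = 0.00063; Haaland → f = 0.02106; ΔP_B = f(L/D)(ρV²/2) = 9013 Pa.
ΔP_A/ΔP_B = 7794/9013 = 0.865.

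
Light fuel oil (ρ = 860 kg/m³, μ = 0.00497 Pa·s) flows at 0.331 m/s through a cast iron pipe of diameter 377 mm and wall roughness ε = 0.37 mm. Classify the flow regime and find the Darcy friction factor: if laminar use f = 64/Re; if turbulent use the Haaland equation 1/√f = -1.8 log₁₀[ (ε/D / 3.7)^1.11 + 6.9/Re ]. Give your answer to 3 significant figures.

f ≈ 0.0272

Re = ρVD/μ = 860·0.331·0.377/0.00497 = 2.159e+04.
Re > 4000 → turbulent. ε/D = 0.00037/0.377 = 0.000981; Haaland: 1/√f = -1.8 log₁₀[0.000107 + 0.00032] = 6.066, so f = 0.02718.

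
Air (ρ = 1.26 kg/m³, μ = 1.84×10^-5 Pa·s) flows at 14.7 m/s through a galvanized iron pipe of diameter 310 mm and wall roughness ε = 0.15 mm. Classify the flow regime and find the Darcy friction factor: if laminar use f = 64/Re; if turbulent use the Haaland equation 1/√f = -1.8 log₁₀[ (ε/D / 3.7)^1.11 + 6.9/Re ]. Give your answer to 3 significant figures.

f ≈ 0.0179

Re = ρVD/μ = 1.26·14.7·0.31/1.84e-05 = 3.121e+05.
Re > 4000 → turbulent. ε/D = 0.00015/0.31 = 0.000484; Haaland: 1/√f = -1.8 log₁₀[4.89e-05 + 2.21e-05] = 7.468, so f = 0.01793.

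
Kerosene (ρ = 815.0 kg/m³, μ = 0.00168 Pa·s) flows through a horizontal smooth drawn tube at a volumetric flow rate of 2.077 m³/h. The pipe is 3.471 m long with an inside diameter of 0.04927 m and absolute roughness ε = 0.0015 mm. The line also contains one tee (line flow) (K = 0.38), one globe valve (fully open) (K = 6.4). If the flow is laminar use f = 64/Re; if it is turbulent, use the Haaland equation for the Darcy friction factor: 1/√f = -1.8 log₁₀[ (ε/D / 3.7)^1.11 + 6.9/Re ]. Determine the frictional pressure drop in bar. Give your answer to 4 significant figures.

Q = 2.077 m³/h = 2.077/3600 = 0.0005769 m³/s.
Cross-sectional area A = πD²/4 = π(0.04927)²/4 = 0.001907 m²; mean velocity V = Q/A = 0.0005769/0.001907 = 0.3026 m/s.
Reynolds number Re = ρVD/μ = 815 · 0.3026 · 0.04927 / 0.00168 = 7233.
Re > 4000 → turbulent. Relative roughness ε/D = 1.5e-06/0.04927 = 3.04e-05. Haaland: 1/√f = -1.8 log₁₀[(3.04e-05/3.7)^1.11 + 6.9/7233] = -1.8 log₁₀[2.27e-06 + 0.000954] = 5.435, so f = 0.03385.
Total minor-loss coefficient ΣK = 1·0.38 + 1·6.4 = 6.78.
ΔP = [f·L/D + ΣK]·(ρV²/2) = [0.03385·3.471/0.04927 + 6.78]·(815·0.3026²/2) = [2.385 + 6.78]·37.32 = 342 Pa.
ΔP = 342 Pa = 0.003420 bar.

ΔP ≈ 0.003420 bar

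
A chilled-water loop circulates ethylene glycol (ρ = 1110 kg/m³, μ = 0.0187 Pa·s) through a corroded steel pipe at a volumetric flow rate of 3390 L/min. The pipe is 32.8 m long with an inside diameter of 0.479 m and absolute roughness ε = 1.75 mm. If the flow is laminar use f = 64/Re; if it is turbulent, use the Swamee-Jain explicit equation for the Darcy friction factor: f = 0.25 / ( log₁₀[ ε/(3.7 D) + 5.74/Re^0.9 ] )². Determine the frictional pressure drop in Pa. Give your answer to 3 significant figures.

Q = 3390 L/min = 3390/60000 = 0.0565 m³/s.
Cross-sectional area A = πD²/4 = π(0.479)²/4 = 0.1802 m²; mean velocity V = Q/A = 0.0565/0.1802 = 0.3135 m/s.
Reynolds number Re = ρVD/μ = 1110 · 0.3135 · 0.479 / 0.0187 = 8915.
Re > 4000 → turbulent. Relative roughness ε/D = 0.00175/0.479 = 0.00365. Swamee-Jain: f = 0.25/(log₁₀[0.00365/3.7 + 5.74/8915^0.9])² = 0.25/(log₁₀[0.000987 + 0.0016])² = 0.25/(-2.587)² = 0.03735.
Darcy-Weisbach: ΔP = f(L/D)(ρV²/2) = 0.03735·(32.8/0.479)·(1110·0.3135²/2) = 0.03735·68.48·54.56 = 139.5 Pa.

ΔP ≈ 140 Pa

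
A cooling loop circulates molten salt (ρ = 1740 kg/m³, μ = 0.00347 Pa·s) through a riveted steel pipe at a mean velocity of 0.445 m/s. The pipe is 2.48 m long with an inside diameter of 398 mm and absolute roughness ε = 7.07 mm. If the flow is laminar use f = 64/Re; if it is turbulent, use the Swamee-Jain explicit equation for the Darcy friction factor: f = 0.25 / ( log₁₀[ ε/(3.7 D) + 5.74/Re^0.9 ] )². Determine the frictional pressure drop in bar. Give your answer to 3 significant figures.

Reynolds number Re = ρVD/μ = 1740 · 0.445 · 0.398 / 0.00347 = 8.881e+04.
Re > 4000 → turbulent. Relative roughness ε/D = 0.00707/0.398 = 0.0178. Swamee-Jain: f = 0.25/(log₁₀[0.0178/3.7 + 5.74/8.881e+04^0.9])² = 0.25/(log₁₀[0.0048 + 0.000202])² = 0.25/(-2.301)² = 0.04723.
Darcy-Weisbach: ΔP = f(L/D)(ρV²/2) = 0.04723·(2.48/0.398)·(1740·0.445²/2) = 0.04723·6.231·172.3 = 50.7 Pa.
ΔP = 50.7 Pa = 5.07×10^-4 bar.

ΔP ≈ 5.07×10^-4 bar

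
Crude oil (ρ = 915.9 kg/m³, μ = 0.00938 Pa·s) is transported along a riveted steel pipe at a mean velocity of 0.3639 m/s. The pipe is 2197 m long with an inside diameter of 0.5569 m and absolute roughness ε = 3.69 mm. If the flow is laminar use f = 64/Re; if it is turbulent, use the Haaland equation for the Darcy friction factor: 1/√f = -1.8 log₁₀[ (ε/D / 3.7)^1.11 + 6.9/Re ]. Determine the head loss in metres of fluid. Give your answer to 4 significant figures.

h_f ≈ 0.9732 m

Reynolds number Re = ρVD/μ = 915.9 · 0.3639 · 0.5569 / 0.00938 = 1.979e+04.
Re > 4000 → turbulent. Relative roughness ε/D = 0.00369/0.5569 = 0.00663. Haaland: 1/√f = -1.8 log₁₀[(0.00663/3.7)^1.11 + 6.9/1.979e+04] = -1.8 log₁₀[0.000893 + 0.000349] = 5.231, so f = 0.03655.
Darcy-Weisbach: ΔP = f(L/D)(ρV²/2) = 0.03655·(2197/0.5569)·(915.9·0.3639²/2) = 0.03655·3945·60.64 = 8744 Pa.
Head loss h_f = ΔP/(ρg) = 8744/(915.9·9.81) = 0.9732 m.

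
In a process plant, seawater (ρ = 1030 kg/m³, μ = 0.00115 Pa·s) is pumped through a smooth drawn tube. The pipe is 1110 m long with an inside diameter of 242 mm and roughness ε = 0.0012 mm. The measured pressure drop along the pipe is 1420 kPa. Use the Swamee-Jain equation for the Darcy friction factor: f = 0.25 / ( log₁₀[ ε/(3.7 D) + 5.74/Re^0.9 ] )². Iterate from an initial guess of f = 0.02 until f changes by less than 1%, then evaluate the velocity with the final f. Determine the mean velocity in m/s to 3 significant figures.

Rearranging Darcy-Weisbach: V = √(2·ΔP·D/(f·L·ρ)). With ε/D = 1.2e-06/0.242 = 4.96e-06, iterate starting from f = 0.02:
  f = 0.02 → V = √(2·1.42e+06·0.242/(0.02·1110·1030)) = 5.482 m/s; Re = ρVD/μ = 1.188e+06; f → 0.01142
  f = 0.01142 → V = 7.257 m/s; Re = 1.573e+06; f → 0.01094
  f = 0.01094 → V = 7.414 m/s; Re = 1.607e+06; f → 0.0109
Converged (Δf/f < 1%). With the final f = 0.0109: V = √(2·1.42e+06·0.242/(0.0109·1110·1030)) = 7.426 m/s.

V ≈ 7.43 m/s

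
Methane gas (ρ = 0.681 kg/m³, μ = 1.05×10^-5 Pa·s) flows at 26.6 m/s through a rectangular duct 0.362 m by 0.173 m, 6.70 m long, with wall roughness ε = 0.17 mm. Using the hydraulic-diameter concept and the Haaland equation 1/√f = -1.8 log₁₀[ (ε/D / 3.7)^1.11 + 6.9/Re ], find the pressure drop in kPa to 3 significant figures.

Hydraulic diameter D_h = 4A/P = 4·(0.362·0.173)/(2·(0.362+0.173)) = 0.2505/1.07 = 0.2341 m.
Re = ρVD_h/μ = 0.681·26.6·0.2341/1.05e-05 = 4.039e+05.
ε/D_h = 0.00017/0.2341 = 0.000726; Haaland gives 1/√f = -1.8 log₁₀[7.67e-05+1.71e-05] = 7.25, so f = 0.01903.
ΔP = f(L/D_h)(ρV²/2) = 0.01903·6.7/0.2341·240.9 = 131.2 Pa.
ΔP = 0.131 kPa.

ΔP ≈ 0.131 kPa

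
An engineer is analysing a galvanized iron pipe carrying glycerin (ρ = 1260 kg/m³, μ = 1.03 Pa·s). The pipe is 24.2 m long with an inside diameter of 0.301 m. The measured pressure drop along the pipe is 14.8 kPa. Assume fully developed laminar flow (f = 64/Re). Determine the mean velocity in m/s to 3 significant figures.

For laminar flow, f = 64/Re with Re = ρVD/μ, so Darcy-Weisbach reduces to ΔP = 32μLV/D². Solving for V: V = ΔP·D²/(32μL) = 1.48e+04·(0.301)²/(32·1.03·24.2) = 1.681 m/s.
Check: Re = ρVD/μ = 1260·1.681·0.301/1.03 = 619 < 2300, so the laminar assumption holds.

V ≈ 1.68 m/s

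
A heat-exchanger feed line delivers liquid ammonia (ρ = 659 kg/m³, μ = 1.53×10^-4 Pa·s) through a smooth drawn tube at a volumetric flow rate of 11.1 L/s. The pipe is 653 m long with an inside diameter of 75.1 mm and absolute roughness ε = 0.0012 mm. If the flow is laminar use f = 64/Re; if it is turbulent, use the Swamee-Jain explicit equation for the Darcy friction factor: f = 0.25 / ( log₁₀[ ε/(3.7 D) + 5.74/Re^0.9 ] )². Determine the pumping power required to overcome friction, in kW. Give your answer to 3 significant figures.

P ≈ 2.47 kW

Q = 11.1 L/s = 11.1/1000 = 0.0111 m³/s.
Cross-sectional area A = πD²/4 = π(0.0751)²/4 = 0.00443 m²; mean velocity V = Q/A = 0.0111/0.00443 = 2.506 m/s.
Reynolds number Re = ρVD/μ = 659 · 2.506 · 0.0751 / 0.000153 = 8.106e+05.
Re > 4000 → turbulent. Relative roughness ε/D = 1.2e-06/0.0751 = 1.6e-05. Swamee-Jain: f = 0.25/(log₁₀[1.6e-05/3.7 + 5.74/8.106e+05^0.9])² = 0.25/(log₁₀[4.32e-06 + 2.76e-05])² = 0.25/(-4.496)² = 0.01237.
Darcy-Weisbach: ΔP = f(L/D)(ρV²/2) = 0.01237·(653/0.0751)·(659·2.506²/2) = 0.01237·8695·2069 = 2.225e+05 Pa.
Pumping power P = QΔP = 0.0111·2.225e+05 = 2470 W = 2.47 kW.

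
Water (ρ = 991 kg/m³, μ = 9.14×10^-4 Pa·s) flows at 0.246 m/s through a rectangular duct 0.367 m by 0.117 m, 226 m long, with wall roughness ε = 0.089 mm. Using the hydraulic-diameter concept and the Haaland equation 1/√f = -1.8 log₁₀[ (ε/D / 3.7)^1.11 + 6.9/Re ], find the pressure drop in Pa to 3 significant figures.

ΔP ≈ 858 Pa

Hydraulic diameter D_h = 4A/P = 4·(0.367·0.117)/(2·(0.367+0.117)) = 0.1718/0.968 = 0.1774 m.
Re = ρVD_h/μ = 991·0.246·0.1774/0.000914 = 4.733e+04.
ε/D_h = 8.9e-05/0.1774 = 0.000502; Haaland gives 1/√f = -1.8 log₁₀[5.09e-05+0.000146] = 6.671, so f = 0.02247.
ΔP = f(L/D_h)(ρV²/2) = 0.02247·226/0.1774·29.99 = 858.2 Pa.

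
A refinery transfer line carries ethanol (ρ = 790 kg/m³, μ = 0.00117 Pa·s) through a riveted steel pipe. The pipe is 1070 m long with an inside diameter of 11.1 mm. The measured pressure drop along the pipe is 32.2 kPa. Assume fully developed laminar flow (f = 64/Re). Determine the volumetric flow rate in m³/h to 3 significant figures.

Q ≈ 0.0345 m³/h

For laminar flow, f = 64/Re with Re = ρVD/μ, so Darcy-Weisbach reduces to ΔP = 32μLV/D². Solving for V: V = ΔP·D²/(32μL) = 3.22e+04·(0.0111)²/(32·0.00117·1070) = 0.09903 m/s.
Check: Re = ρVD/μ = 790·0.09903·0.0111/0.00117 = 742.2 < 2300, so the laminar assumption holds.
Q = V·A = 0.09903·(π/4·0.0111²) = 9.583e-06 m³/s = 0.0345 m³/h.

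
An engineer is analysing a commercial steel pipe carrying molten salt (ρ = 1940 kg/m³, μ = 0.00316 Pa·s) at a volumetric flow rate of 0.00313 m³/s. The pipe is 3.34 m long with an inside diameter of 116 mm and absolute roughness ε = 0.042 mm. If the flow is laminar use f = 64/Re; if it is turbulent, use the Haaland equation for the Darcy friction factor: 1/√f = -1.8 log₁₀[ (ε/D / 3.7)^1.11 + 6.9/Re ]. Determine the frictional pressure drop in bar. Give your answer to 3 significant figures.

Cross-sectional area A = πD²/4 = π(0.116)²/4 = 0.01057 m²; mean velocity V = Q/A = 0.00313/0.01057 = 0.2962 m/s.
Reynolds number Re = ρVD/μ = 1940 · 0.2962 · 0.116 / 0.00316 = 2.109e+04.
Re > 4000 → turbulent. Relative roughness ε/D = 4.2e-05/0.116 = 0.000362. Haaland: 1/√f = -1.8 log₁₀[(0.000362/3.7)^1.11 + 6.9/2.109e+04] = -1.8 log₁₀[3.54e-05 + 0.000327] = 6.193, so f = 0.02607.
Darcy-Weisbach: ΔP = f(L/D)(ρV²/2) = 0.02607·(3.34/0.116)·(1940·0.2962²/2) = 0.02607·28.79·85.08 = 63.87 Pa.
ΔP = 63.87 Pa = 6.39×10^-4 bar.

ΔP ≈ 6.39×10^-4 bar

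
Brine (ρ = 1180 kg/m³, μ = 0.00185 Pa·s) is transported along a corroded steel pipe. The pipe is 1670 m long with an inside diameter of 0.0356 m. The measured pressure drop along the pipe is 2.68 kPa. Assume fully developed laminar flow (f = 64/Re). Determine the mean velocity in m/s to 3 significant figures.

For laminar flow, f = 64/Re with Re = ρVD/μ, so Darcy-Weisbach reduces to ΔP = 32μLV/D². Solving for V: V = ΔP·D²/(32μL) = 2680·(0.0356)²/(32·0.00185·1670) = 0.03436 m/s.
Check: Re = ρVD/μ = 1180·0.03436·0.0356/0.00185 = 780.1 < 2300, so the laminar assumption holds.

V ≈ 0.0344 m/s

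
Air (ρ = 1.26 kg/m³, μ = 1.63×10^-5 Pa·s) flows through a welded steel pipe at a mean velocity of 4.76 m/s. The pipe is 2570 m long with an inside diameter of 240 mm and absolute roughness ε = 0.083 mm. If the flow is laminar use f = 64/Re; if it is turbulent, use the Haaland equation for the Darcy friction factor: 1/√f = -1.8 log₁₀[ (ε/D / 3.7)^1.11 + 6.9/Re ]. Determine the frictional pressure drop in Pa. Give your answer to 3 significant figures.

ΔP ≈ 3020 Pa

Reynolds number Re = ρVD/μ = 1.26 · 4.76 · 0.24 / 1.63e-05 = 8.831e+04.
Re > 4000 → turbulent. Relative roughness ε/D = 8.3e-05/0.24 = 0.000346. Haaland: 1/√f = -1.8 log₁₀[(0.000346/3.7)^1.11 + 6.9/8.831e+04] = -1.8 log₁₀[3.37e-05 + 7.81e-05] = 7.113, so f = 0.01977.
Darcy-Weisbach: ΔP = f(L/D)(ρV²/2) = 0.01977·(2570/0.24)·(1.26·4.76²/2) = 0.01977·1.071e+04·14.27 = 3021 Pa.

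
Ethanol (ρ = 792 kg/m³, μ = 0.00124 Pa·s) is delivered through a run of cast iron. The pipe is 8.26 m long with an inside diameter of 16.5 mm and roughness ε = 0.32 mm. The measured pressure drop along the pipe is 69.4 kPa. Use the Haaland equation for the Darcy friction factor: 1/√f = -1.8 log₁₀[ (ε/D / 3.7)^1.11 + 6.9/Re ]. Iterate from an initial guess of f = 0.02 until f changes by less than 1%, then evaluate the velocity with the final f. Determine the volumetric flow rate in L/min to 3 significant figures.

Rearranging Darcy-Weisbach: V = √(2·ΔP·D/(f·L·ρ)). With ε/D = 0.00032/0.0165 = 0.0194, iterate starting from f = 0.02:
  f = 0.02 → V = √(2·6.94e+04·0.0165/(0.02·8.26·792)) = 4.184 m/s; Re = ρVD/μ = 4.409e+04; f → 0.04903
  f = 0.04903 → V = 2.672 m/s; Re = 2.816e+04; f → 0.04952
Converged (Δf/f < 1%). With the final f = 0.04952: V = √(2·6.94e+04·0.0165/(0.04952·8.26·792)) = 2.659 m/s.
Q = V·A = 2.659·(π/4·0.0165²) = 0.0005686 m³/s = 34.1 L/min.

Q ≈ 34.1 L/min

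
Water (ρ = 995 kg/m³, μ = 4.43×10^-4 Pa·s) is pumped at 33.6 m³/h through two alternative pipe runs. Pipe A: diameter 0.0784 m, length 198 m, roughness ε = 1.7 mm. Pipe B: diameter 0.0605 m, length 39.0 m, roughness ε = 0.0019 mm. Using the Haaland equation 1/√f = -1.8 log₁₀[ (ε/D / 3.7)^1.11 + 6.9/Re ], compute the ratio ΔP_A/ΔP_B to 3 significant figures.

Pipe A: V = Q/A = 0.009333/0.004827 = 1.933 m/s; Re = 3.404e+05; ε/D = 0.0217; Haaland → f = 0.05039; ΔP_A = f(L/D)(ρV²/2) = 2.366e+05 Pa.
Pipe B: V = Q/A = 0.009333/0.002875 = 3.247 m/s; Re = 4.412e+05; ε/D = 3.14e-05; Haaland → f = 0.01371; ΔP_B = f(L/D)(ρV²/2) = 4.634e+04 Pa.
ΔP_A/ΔP_B = 2.366e+05/4.634e+04 = 5.11.

ΔP_A/ΔP_B ≈ 5.11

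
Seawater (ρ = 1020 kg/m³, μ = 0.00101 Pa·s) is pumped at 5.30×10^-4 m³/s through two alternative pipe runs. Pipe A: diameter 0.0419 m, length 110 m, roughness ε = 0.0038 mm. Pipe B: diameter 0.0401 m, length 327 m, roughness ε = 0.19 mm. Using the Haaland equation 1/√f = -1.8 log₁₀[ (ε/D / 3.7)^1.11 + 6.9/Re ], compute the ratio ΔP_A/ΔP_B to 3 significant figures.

Pipe A: V = Q/A = 0.00053/0.001379 = 0.3844 m/s; Re = 1.626e+04; ε/D = 9.07e-05; Haaland → f = 0.02726; ΔP_A = f(L/D)(ρV²/2) = 5393 Pa.
Pipe B: V = Q/A = 0.00053/0.001263 = 0.4197 m/s; Re = 1.699e+04; ε/D = 0.00474; Haaland → f = 0.03451; ΔP_B = f(L/D)(ρV²/2) = 2.527e+04 Pa.
ΔP_A/ΔP_B = 5393/2.527e+04 = 0.213.

ΔP_A/ΔP_B ≈ 0.213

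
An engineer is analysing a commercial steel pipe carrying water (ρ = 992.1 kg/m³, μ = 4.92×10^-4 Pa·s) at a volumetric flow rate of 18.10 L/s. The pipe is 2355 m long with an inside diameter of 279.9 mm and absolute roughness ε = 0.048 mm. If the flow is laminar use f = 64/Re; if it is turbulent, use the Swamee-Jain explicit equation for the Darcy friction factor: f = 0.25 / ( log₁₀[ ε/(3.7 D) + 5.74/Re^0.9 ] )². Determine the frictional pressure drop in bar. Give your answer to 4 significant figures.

ΔP ≈ 0.06278 bar

Q = 18.10 L/s = 18.10/1000 = 0.0181 m³/s.
Cross-sectional area A = πD²/4 = π(0.2799)²/4 = 0.06153 m²; mean velocity V = Q/A = 0.0181/0.06153 = 0.2942 m/s.
Reynolds number Re = ρVD/μ = 992.1 · 0.2942 · 0.2799 / 0.000492 = 1.66e+05.
Re > 4000 → turbulent. Relative roughness ε/D = 4.8e-05/0.2799 = 0.000171. Swamee-Jain: f = 0.25/(log₁₀[0.000171/3.7 + 5.74/1.66e+05^0.9])² = 0.25/(log₁₀[4.63e-05 + 0.000115])² = 0.25/(-3.792)² = 0.01738.
Darcy-Weisbach: ΔP = f(L/D)(ρV²/2) = 0.01738·(2355/0.2799)·(992.1·0.2942²/2) = 0.01738·8414·42.92 = 6278 Pa.
ΔP = 6278 Pa = 0.06278 bar.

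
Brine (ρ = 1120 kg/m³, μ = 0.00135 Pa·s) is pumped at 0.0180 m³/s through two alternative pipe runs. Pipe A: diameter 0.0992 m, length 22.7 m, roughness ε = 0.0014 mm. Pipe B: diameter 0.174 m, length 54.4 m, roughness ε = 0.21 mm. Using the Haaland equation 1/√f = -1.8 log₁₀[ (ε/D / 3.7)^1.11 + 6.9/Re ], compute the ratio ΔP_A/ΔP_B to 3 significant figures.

ΔP_A/ΔP_B ≈ 4.84

Pipe A: V = Q/A = 0.018/0.007729 = 2.329 m/s; Re = 1.917e+05; ε/D = 1.41e-05; Haaland → f = 0.01571; ΔP_A = f(L/D)(ρV²/2) = 1.092e+04 Pa.
Pipe B: V = Q/A = 0.018/0.02378 = 0.757 m/s; Re = 1.093e+05; ε/D = 0.00121; Haaland → f = 0.02251; ΔP_B = f(L/D)(ρV²/2) = 2258 Pa.
ΔP_A/ΔP_B = 1.092e+04/2258 = 4.84.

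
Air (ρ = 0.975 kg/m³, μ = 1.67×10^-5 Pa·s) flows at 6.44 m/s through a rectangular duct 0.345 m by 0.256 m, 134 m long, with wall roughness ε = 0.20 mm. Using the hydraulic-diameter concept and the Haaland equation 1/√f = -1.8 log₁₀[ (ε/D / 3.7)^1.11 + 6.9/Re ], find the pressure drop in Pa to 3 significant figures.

Hydraulic diameter D_h = 4A/P = 4·(0.345·0.256)/(2·(0.345+0.256)) = 0.3533/1.202 = 0.2939 m.
Re = ρVD_h/μ = 0.975·6.44·0.2939/1.67e-05 = 1.105e+05.
ε/D_h = 0.0002/0.2939 = 0.00068; Haaland gives 1/√f = -1.8 log₁₀[7.14e-05+6.24e-05] = 6.972, so f = 0.02057.
ΔP = f(L/D_h)(ρV²/2) = 0.02057·134/0.2939·20.22 = 189.6 Pa.

ΔP ≈ 190 Pa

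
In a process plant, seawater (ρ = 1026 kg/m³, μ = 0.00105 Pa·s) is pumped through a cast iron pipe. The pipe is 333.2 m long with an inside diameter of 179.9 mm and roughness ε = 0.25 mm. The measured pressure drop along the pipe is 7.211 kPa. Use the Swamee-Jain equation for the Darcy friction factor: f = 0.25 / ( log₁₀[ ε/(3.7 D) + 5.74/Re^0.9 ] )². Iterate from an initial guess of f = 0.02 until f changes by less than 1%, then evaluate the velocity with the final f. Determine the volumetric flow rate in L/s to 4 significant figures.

Q ≈ 14.41 L/s

Rearranging Darcy-Weisbach: V = √(2·ΔP·D/(f·L·ρ)). With ε/D = 0.00025/0.1799 = 0.00139, iterate starting from f = 0.02:
  f = 0.02 → V = √(2·7211·0.1799/(0.02·333.2·1026)) = 0.616 m/s; Re = ρVD/μ = 1.083e+05; f → 0.02347
  f = 0.02347 → V = 0.5687 m/s; Re = 9.997e+04; f → 0.02361
Converged (Δf/f < 1%). With the final f = 0.02361: V = √(2·7211·0.1799/(0.02361·333.2·1026)) = 0.567 m/s.
Q = V·A = 0.567·(π/4·0.1799²) = 0.01441 m³/s = 14.41 L/s.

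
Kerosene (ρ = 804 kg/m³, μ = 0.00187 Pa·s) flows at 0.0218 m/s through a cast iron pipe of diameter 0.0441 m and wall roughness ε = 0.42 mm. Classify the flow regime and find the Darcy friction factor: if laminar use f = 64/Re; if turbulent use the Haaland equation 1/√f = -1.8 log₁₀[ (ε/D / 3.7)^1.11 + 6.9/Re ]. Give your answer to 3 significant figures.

f ≈ 0.155

Re = ρVD/μ = 804·0.0218·0.0441/0.00187 = 413.3.
Re < 2300 → laminar, so f = 64/Re = 0.1548 (roughness is irrelevant in laminar flow).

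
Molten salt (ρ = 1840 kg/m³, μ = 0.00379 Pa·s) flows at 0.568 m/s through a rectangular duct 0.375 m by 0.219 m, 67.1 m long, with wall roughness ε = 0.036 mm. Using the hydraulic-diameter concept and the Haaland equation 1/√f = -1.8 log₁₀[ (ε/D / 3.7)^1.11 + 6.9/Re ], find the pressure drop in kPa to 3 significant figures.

Hydraulic diameter D_h = 4A/P = 4·(0.375·0.219)/(2·(0.375+0.219)) = 0.3285/1.188 = 0.2765 m.
Re = ρVD_h/μ = 1840·0.568·0.2765/0.00379 = 7.625e+04.
ε/D_h = 3.6e-05/0.2765 = 0.00013; Haaland gives 1/√f = -1.8 log₁₀[1.14e-05+9.05e-05] = 7.185, so f = 0.01937.
ΔP = f(L/D_h)(ρV²/2) = 0.01937·67.1/0.2765·296.8 = 1395 Pa.
ΔP = 1.40 kPa.

ΔP ≈ 1.40 kPa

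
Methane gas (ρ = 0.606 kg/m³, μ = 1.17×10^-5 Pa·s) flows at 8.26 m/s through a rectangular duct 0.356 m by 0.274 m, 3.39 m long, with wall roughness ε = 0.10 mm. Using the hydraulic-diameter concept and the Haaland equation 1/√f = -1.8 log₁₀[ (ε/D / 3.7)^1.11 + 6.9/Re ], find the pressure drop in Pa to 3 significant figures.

ΔP ≈ 4.20 Pa

Hydraulic diameter D_h = 4A/P = 4·(0.356·0.274)/(2·(0.356+0.274)) = 0.3902/1.26 = 0.3097 m.
Re = ρVD_h/μ = 0.606·8.26·0.3097/1.17e-05 = 1.325e+05.
ε/D_h = 0.0001/0.3097 = 0.000323; Haaland gives 1/√f = -1.8 log₁₀[3.12e-05+5.21e-05] = 7.343, so f = 0.01855.
ΔP = f(L/D_h)(ρV²/2) = 0.01855·3.39/0.3097·20.67 = 4.197 Pa.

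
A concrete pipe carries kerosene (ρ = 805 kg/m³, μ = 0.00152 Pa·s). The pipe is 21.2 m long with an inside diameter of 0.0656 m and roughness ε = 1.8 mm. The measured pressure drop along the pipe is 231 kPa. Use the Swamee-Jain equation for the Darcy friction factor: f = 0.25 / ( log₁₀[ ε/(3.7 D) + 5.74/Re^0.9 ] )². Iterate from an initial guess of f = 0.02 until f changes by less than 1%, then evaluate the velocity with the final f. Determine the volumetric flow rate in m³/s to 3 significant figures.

Rearranging Darcy-Weisbach: V = √(2·ΔP·D/(f·L·ρ)). With ε/D = 0.0018/0.0656 = 0.0274, iterate starting from f = 0.02:
  f = 0.02 → V = √(2·2.31e+05·0.0656/(0.02·21.2·805)) = 9.423 m/s; Re = ρVD/μ = 3.274e+05; f → 0.0553
  f = 0.0553 → V = 5.667 m/s; Re = 1.969e+05; f → 0.05541
Converged (Δf/f < 1%). With the final f = 0.05541: V = √(2·2.31e+05·0.0656/(0.05541·21.2·805)) = 5.661 m/s.
Q = V·A = 5.661·(π/4·0.0656²) = 0.01913 m³/s = 0.0191 m³/s.

Q ≈ 0.0191 m³/s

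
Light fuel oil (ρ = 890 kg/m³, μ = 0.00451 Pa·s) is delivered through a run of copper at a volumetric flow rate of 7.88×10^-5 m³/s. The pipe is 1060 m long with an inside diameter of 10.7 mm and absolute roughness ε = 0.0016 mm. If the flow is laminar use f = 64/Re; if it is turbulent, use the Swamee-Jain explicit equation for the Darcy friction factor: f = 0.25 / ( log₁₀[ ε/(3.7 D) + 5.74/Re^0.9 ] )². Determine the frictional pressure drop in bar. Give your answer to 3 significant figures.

ΔP ≈ 11.7 bar

Cross-sectional area A = πD²/4 = π(0.0107)²/4 = 8.992e-05 m²; mean velocity V = Q/A = 7.88e-05/8.992e-05 = 0.8763 m/s.
Reynolds number Re = ρVD/μ = 890 · 0.8763 · 0.0107 / 0.00451 = 1850.
Re < 2300 → laminar flow, so f = 64/Re = 64/1850 = 0.03459 (the turbulent correlation is not needed).
Darcy-Weisbach: ΔP = f(L/D)(ρV²/2) = 0.03459·(1060/0.0107)·(890·0.8763²/2) = 0.03459·9.907e+04·341.7 = 1.171e+06 Pa.
ΔP = 1.171e+06 Pa = 11.7 bar.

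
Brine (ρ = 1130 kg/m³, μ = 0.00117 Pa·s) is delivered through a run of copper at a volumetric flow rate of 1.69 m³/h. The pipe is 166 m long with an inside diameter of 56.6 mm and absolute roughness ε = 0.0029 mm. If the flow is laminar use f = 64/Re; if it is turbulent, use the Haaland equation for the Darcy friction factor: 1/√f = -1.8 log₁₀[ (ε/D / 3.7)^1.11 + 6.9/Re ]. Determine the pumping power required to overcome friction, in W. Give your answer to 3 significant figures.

P ≈ 0.833 W

Q = 1.69 m³/h = 1.69/3600 = 0.0004694 m³/s.
Cross-sectional area A = πD²/4 = π(0.0566)²/4 = 0.002516 m²; mean velocity V = Q/A = 0.0004694/0.002516 = 0.1866 m/s.
Reynolds number Re = ρVD/μ = 1130 · 0.1866 · 0.0566 / 0.00117 = 1.02e+04.
Re > 4000 → turbulent. Relative roughness ε/D = 2.9e-06/0.0566 = 5.12e-05. Haaland: 1/√f = -1.8 log₁₀[(5.12e-05/3.7)^1.11 + 6.9/1.02e+04] = -1.8 log₁₀[4.05e-06 + 0.000677] = 5.701, so f = 0.03077.
Darcy-Weisbach: ΔP = f(L/D)(ρV²/2) = 0.03077·(166/0.0566)·(1130·0.1866²/2) = 0.03077·2933·19.67 = 1775 Pa.
Pumping power P = QΔP = 0.0004694·1775 = 0.8332 W = 0.833 W.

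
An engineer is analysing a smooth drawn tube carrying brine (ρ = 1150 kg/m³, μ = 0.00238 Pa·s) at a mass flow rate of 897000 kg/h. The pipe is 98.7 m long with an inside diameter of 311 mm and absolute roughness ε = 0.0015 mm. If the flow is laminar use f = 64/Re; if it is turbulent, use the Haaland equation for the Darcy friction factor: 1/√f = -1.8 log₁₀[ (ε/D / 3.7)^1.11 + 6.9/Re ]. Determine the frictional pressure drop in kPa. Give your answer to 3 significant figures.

ṁ = 897000 kg/h = 897000/3600 = 249.2 kg/s.
A = πD²/4 = π(0.311)²/4 = 0.07596 m²; mean velocity V = ṁ/(ρA) = 249.2/(1150 · 0.07596) = 2.852 m/s.
Reynolds number Re = ρVD/μ = 1150 · 2.852 · 0.311 / 0.00238 = 4.286e+05.
Re > 4000 → turbulent. Relative roughness ε/D = 1.5e-06/0.311 = 4.82e-06. Haaland: 1/√f = -1.8 log₁₀[(4.82e-06/3.7)^1.11 + 6.9/4.286e+05] = -1.8 log₁₀[2.94e-07 + 1.61e-05] = 8.614, so f = 0.01348.
Darcy-Weisbach: ΔP = f(L/D)(ρV²/2) = 0.01348·(98.7/0.311)·(1150·2.852²/2) = 0.01348·317.4·4678 = 2.001e+04 Pa.
ΔP = 2.001e+04 Pa = 20.0 kPa.

ΔP ≈ 20.0 kPa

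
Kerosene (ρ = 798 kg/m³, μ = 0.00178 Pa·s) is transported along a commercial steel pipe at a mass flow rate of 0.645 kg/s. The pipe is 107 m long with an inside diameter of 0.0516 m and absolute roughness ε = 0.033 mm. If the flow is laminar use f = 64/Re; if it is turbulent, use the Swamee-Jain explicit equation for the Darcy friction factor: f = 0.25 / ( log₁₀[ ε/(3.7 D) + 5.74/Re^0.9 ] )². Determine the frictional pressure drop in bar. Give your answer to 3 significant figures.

A = πD²/4 = π(0.0516)²/4 = 0.002091 m²; mean velocity V = ṁ/(ρA) = 0.645/(798 · 0.002091) = 0.3865 m/s.
Reynolds number Re = ρVD/μ = 798 · 0.3865 · 0.0516 / 0.00178 = 8941.
Re > 4000 → turbulent. Relative roughness ε/D = 3.3e-05/0.0516 = 0.00064. Swamee-Jain: f = 0.25/(log₁₀[0.00064/3.7 + 5.74/8941^0.9])² = 0.25/(log₁₀[0.000173 + 0.00159])² = 0.25/(-2.753)² = 0.03299.
Darcy-Weisbach: ΔP = f(L/D)(ρV²/2) = 0.03299·(107/0.0516)·(798·0.3865²/2) = 0.03299·2074·59.61 = 4078 Pa.
ΔP = 4078 Pa = 0.0408 bar.

ΔP ≈ 0.0408 bar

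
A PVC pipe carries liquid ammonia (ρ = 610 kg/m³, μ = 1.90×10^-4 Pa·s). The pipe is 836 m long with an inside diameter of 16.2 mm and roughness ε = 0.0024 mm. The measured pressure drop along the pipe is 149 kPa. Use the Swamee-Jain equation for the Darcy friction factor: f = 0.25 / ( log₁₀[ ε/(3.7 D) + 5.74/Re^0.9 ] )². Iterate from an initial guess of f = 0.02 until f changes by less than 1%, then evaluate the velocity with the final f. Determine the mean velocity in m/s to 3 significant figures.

Rearranging Darcy-Weisbach: V = √(2·ΔP·D/(f·L·ρ)). With ε/D = 2.4e-06/0.0162 = 0.000148, iterate starting from f = 0.02:
  f = 0.02 → V = √(2·1.49e+05·0.0162/(0.02·836·610)) = 0.688 m/s; Re = ρVD/μ = 3.578e+04; f → 0.02292
  f = 0.02292 → V = 0.6427 m/s; Re = 3.343e+04; f → 0.02326
  f = 0.02326 → V = 0.638 m/s; Re = 3.318e+04; f → 0.0233
Converged (Δf/f < 1%). With the final f = 0.0233: V = √(2·1.49e+05·0.0162/(0.0233·836·610)) = 0.6374 m/s.

V ≈ 0.637 m/s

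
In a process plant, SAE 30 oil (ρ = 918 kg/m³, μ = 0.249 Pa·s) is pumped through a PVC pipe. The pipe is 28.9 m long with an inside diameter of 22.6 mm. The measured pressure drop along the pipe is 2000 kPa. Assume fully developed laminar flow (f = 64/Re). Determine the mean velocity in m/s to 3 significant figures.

For laminar flow, f = 64/Re with Re = ρVD/μ, so Darcy-Weisbach reduces to ΔP = 32μLV/D². Solving for V: V = ΔP·D²/(32μL) = 2e+06·(0.0226)²/(32·0.249·28.9) = 4.436 m/s.
Check: Re = ρVD/μ = 918·4.436·0.0226/0.249 = 369.6 < 2300, so the laminar assumption holds.

V ≈ 4.44 m/s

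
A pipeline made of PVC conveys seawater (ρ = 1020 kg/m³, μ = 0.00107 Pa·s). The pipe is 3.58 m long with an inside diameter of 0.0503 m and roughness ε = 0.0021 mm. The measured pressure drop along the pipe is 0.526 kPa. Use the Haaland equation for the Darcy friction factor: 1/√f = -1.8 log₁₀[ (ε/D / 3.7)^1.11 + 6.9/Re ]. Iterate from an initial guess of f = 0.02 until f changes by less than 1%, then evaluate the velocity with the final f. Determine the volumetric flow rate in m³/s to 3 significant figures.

Q ≈ 0.00161 m³/s

Rearranging Darcy-Weisbach: V = √(2·ΔP·D/(f·L·ρ)). With ε/D = 2.1e-06/0.0503 = 4.17e-05, iterate starting from f = 0.02:
  f = 0.02 → V = √(2·526·0.0503/(0.02·3.58·1020)) = 0.8512 m/s; Re = ρVD/μ = 4.081e+04; f → 0.02179
  f = 0.02179 → V = 0.8155 m/s; Re = 3.91e+04; f → 0.022
Converged (Δf/f < 1%). With the final f = 0.022: V = √(2·526·0.0503/(0.022·3.58·1020)) = 0.8116 m/s.
Q = V·A = 0.8116·(π/4·0.0503²) = 0.001613 m³/s = 0.00161 m³/s.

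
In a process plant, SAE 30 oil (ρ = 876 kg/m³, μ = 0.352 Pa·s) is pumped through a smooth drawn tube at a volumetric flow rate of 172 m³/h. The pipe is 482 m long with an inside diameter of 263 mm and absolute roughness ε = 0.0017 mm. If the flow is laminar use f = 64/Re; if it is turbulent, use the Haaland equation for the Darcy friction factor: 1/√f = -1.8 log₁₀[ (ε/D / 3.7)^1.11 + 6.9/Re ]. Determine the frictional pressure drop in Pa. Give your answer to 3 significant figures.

Q = 172 m³/h = 172/3600 = 0.04778 m³/s.
Cross-sectional area A = πD²/4 = π(0.263)²/4 = 0.05433 m²; mean velocity V = Q/A = 0.04778/0.05433 = 0.8795 m/s.
Reynolds number Re = ρVD/μ = 876 · 0.8795 · 0.263 / 0.352 = 575.6.
Re < 2300 → laminar flow, so f = 64/Re = 64/575.6 = 0.1112 (the turbulent correlation is not needed).
Darcy-Weisbach: ΔP = f(L/D)(ρV²/2) = 0.1112·(482/0.263)·(876·0.8795²/2) = 0.1112·1833·338.8 = 6.903e+04 Pa.

ΔP ≈ 69000 Pa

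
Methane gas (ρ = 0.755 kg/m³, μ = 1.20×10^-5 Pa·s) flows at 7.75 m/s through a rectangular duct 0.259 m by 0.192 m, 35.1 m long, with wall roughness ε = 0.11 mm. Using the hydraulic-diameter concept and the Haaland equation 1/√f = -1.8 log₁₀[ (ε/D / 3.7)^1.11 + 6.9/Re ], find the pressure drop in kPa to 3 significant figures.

Hydraulic diameter D_h = 4A/P = 4·(0.259·0.192)/(2·(0.259+0.192)) = 0.1989/0.902 = 0.2205 m.
Re = ρVD_h/μ = 0.755·7.75·0.2205/1.2e-05 = 1.075e+05.
ε/D_h = 0.00011/0.2205 = 0.000499; Haaland gives 1/√f = -1.8 log₁₀[5.06e-05+6.42e-05] = 7.092, so f = 0.01988.
ΔP = f(L/D_h)(ρV²/2) = 0.01988·35.1/0.2205·22.67 = 71.74 Pa.
ΔP = 0.0717 kPa.

ΔP ≈ 0.0717 kPa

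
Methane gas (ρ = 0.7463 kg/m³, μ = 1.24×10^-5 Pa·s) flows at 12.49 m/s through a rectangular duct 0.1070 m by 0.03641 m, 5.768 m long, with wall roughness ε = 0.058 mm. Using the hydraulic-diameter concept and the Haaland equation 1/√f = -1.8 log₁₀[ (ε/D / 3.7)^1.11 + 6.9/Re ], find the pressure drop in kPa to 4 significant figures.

ΔP ≈ 0.1520 kPa

Hydraulic diameter D_h = 4A/P = 4·(0.107·0.03641)/(2·(0.107+0.03641)) = 0.01558/0.2868 = 0.05433 m.
Re = ρVD_h/μ = 0.7463·12.49·0.05433/1.24e-05 = 4.084e+04.
ε/D_h = 5.8e-05/0.05433 = 0.00107; Haaland gives 1/√f = -1.8 log₁₀[0.000118+0.000169] = 6.377, so f = 0.02459.
ΔP = f(L/D_h)(ρV²/2) = 0.02459·5.768/0.05433·58.21 = 152 Pa.
ΔP = 0.1520 kPa.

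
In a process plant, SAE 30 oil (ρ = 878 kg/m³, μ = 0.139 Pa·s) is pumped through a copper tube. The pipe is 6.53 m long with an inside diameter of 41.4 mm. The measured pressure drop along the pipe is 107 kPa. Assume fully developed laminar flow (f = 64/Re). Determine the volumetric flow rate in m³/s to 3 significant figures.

Q ≈ 0.00850 m³/s

For laminar flow, f = 64/Re with Re = ρVD/μ, so Darcy-Weisbach reduces to ΔP = 32μLV/D². Solving for V: V = ΔP·D²/(32μL) = 1.07e+05·(0.0414)²/(32·0.139·6.53) = 6.314 m/s.
Check: Re = ρVD/μ = 878·6.314·0.0414/0.139 = 1651 < 2300, so the laminar assumption holds.
Q = V·A = 6.314·(π/4·0.0414²) = 0.0085 m³/s = 0.00850 m³/s.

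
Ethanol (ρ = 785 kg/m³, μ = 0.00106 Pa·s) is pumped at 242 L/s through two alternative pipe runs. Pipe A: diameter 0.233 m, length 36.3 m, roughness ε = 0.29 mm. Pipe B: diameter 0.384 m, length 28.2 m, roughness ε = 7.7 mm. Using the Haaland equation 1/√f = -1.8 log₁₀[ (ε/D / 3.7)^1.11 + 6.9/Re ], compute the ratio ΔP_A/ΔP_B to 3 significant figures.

Pipe A: V = Q/A = 0.242/0.04264 = 5.676 m/s; Re = 9.793e+05; ε/D = 0.00124; Haaland → f = 0.021; ΔP_A = f(L/D)(ρV²/2) = 4.136e+04 Pa.
Pipe B: V = Q/A = 0.242/0.1158 = 2.09 m/s; Re = 5.942e+05; ε/D = 0.0201; Haaland → f = 0.04885; ΔP_B = f(L/D)(ρV²/2) = 6148 Pa.
ΔP_A/ΔP_B = 4.136e+04/6148 = 6.73.

ΔP_A/ΔP_B ≈ 6.73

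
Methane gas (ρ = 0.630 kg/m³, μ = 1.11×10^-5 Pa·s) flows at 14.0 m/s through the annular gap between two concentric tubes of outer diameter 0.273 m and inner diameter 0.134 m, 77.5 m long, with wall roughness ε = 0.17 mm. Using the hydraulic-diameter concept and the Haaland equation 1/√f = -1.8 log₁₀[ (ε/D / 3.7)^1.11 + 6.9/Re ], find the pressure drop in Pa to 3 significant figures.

Hydraulic diameter D_h = 4A/P = D_o - D_i = 0.273 - 0.134 = 0.139 m.
Re = ρVD_h/μ = 0.63·14·0.139/1.11e-05 = 1.104e+05.
ε/D_h = 0.00017/0.139 = 0.00122; Haaland gives 1/√f = -1.8 log₁₀[0.000137+6.25e-05] = 6.661, so f = 0.02254.
ΔP = f(L/D_h)(ρV²/2) = 0.02254·77.5/0.139·61.74 = 775.9 Pa.

ΔP ≈ 776 Pa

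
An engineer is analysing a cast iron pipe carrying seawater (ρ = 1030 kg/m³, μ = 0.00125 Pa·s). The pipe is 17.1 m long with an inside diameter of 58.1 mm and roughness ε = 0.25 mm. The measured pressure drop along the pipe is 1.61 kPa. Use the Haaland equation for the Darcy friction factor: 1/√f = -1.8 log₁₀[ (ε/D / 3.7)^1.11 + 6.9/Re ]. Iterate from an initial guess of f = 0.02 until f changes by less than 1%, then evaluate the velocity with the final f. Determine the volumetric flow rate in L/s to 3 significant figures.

Rearranging Darcy-Weisbach: V = √(2·ΔP·D/(f·L·ρ)). With ε/D = 0.00025/0.0581 = 0.0043, iterate starting from f = 0.02:
  f = 0.02 → V = √(2·1610·0.0581/(0.02·17.1·1030)) = 0.7288 m/s; Re = ρVD/μ = 3.489e+04; f → 0.03162
  f = 0.03162 → V = 0.5796 m/s; Re = 2.775e+04; f → 0.0322
  f = 0.0322 → V = 0.5743 m/s; Re = 2.75e+04; f → 0.03223
Converged (Δf/f < 1%). With the final f = 0.03223: V = √(2·1610·0.0581/(0.03223·17.1·1030)) = 0.5741 m/s.
Q = V·A = 0.5741·(π/4·0.0581²) = 0.001522 m³/s = 1.52 L/s.

Q ≈ 1.52 L/s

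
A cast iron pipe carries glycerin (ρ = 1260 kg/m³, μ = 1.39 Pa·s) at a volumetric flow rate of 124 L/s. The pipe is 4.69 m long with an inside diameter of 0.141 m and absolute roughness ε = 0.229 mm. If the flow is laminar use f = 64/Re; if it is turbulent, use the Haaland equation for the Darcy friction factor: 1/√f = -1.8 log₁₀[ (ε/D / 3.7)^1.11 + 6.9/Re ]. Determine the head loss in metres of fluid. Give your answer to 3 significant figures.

Q = 124 L/s = 124/1000 = 0.124 m³/s.
Cross-sectional area A = πD²/4 = π(0.141)²/4 = 0.01561 m²; mean velocity V = Q/A = 0.124/0.01561 = 7.941 m/s.
Reynolds number Re = ρVD/μ = 1260 · 7.941 · 0.141 / 1.39 = 1015.
Re < 2300 → laminar flow, so f = 64/Re = 64/1015 = 0.06305 (the turbulent correlation is not needed).
Darcy-Weisbach: ΔP = f(L/D)(ρV²/2) = 0.06305·(4.69/0.141)·(1260·7.941²/2) = 0.06305·33.26·3.973e+04 = 8.333e+04 Pa.
Head loss h_f = ΔP/(ρg) = 8.333e+04/(1260·9.81) = 6.74 m.

h_f ≈ 6.74 m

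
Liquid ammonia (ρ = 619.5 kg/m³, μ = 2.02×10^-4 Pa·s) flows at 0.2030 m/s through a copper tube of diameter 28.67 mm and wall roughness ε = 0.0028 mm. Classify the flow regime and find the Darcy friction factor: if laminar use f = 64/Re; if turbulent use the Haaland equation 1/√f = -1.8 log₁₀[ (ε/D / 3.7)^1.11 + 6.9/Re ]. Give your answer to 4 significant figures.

f ≈ 0.02664

Re = ρVD/μ = 619.5·0.203·0.02867/0.000202 = 1.785e+04.
Re > 4000 → turbulent. ε/D = 2.8e-06/0.02867 = 9.77e-05; Haaland: 1/√f = -1.8 log₁₀[8.28e-06 + 0.000387] = 6.126, so f = 0.02664.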